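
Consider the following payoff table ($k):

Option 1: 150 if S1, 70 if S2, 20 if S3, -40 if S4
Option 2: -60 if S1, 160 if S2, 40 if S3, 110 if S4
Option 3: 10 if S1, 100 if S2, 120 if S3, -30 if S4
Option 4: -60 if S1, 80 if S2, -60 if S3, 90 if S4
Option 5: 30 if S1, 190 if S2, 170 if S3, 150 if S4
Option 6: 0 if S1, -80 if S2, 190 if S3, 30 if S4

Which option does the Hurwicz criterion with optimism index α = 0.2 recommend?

Option 1: 0.2·150 + 0.8·(-40) = -2
Option 2: 0.2·160 + 0.8·(-60) = -16
Option 3: 0.2·120 + 0.8·(-30) = 0
Option 4: 0.2·90 + 0.8·(-60) = -30
Option 5: 0.2·190 + 0.8·30 = 62
Option 6: 0.2·190 + 0.8·(-80) = -26
Highest Hurwicz score = 62 → Option 5.

Option 5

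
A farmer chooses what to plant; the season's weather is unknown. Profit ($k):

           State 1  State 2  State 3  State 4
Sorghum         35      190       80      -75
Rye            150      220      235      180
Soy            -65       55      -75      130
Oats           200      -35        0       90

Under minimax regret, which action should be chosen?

Column bests: State 1=200, State 2=220, State 3=235, State 4=180.
Sorghum regrets: 165, 30, 155, 255 → max 255
Rye regrets: 50, 0, 0, 0 → max 50
Soy regrets: 265, 165, 310, 50 → max 310
Oats regrets: 0, 255, 235, 90 → max 255
Smallest max regret = 50 → Rye.

Rye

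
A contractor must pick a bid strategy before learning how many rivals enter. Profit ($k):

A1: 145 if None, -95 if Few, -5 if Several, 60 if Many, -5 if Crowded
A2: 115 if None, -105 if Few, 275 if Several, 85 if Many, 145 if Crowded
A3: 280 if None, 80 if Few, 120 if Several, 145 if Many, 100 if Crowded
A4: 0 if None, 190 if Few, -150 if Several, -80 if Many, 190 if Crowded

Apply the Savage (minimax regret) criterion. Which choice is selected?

A3

Column bests: None=280, Few=190, Several=275, Many=145, Crowded=190.
A1 regrets: 135, 285, 280, 85, 195 → max 285
A2 regrets: 165, 295, 0, 60, 45 → max 295
A3 regrets: 0, 110, 155, 0, 90 → max 155
A4 regrets: 280, 0, 425, 225, 0 → max 425
Smallest max regret = 155 → A3.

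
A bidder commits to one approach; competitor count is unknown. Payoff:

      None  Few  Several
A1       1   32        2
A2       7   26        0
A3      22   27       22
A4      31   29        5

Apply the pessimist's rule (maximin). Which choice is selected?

A3

Row minima: A1=1, A2=0, A3=22, A4=5
Best worst-case = 22 → A3.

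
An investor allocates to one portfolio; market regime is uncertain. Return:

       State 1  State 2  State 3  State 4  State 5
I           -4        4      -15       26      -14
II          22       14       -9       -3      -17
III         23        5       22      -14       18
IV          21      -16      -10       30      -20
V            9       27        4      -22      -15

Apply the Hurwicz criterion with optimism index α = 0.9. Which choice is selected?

IV

I: 0.9·26 + 0.1·(-15) = 21.9
II: 0.9·22 + 0.1·(-17) = 18.1
III: 0.9·23 + 0.1·(-14) = 19.3
IV: 0.9·30 + 0.1·(-20) = 25
V: 0.9·27 + 0.1·(-22) = 22.1
Highest Hurwicz score = 25 → IV.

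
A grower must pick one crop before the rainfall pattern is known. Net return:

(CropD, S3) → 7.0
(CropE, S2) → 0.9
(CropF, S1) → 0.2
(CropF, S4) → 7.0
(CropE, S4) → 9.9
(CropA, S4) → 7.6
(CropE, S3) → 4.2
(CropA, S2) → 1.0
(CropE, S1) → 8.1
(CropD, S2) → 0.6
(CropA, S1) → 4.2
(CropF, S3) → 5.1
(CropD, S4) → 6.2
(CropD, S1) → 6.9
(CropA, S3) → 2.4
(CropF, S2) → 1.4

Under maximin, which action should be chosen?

Row minima: CropA=1.0, CropE=0.9, CropF=0.2, CropD=0.6
Best worst-case = 1.0 → CropA.

CropA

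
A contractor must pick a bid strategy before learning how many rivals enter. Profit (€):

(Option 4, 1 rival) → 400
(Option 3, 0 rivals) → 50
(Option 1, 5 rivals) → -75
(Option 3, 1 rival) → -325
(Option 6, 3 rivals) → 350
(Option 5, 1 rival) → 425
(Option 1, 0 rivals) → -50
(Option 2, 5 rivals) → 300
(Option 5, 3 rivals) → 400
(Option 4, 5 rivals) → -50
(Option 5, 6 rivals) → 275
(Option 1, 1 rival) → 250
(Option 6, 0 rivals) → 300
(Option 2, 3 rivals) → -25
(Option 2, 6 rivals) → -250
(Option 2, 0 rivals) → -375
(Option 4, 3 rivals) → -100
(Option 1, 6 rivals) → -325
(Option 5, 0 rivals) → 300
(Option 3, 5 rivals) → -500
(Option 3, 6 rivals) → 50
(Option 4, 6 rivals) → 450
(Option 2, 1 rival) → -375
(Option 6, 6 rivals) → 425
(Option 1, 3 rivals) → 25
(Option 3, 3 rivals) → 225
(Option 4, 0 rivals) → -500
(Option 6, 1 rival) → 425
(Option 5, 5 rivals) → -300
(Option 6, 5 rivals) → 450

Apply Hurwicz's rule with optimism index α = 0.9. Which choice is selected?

Option 6

Option 1: 0.9·250 + 0.1·(-325) = 192.5
Option 2: 0.9·300 + 0.1·(-375) = 232.5
Option 3: 0.9·225 + 0.1·(-500) = 152.5
Option 4: 0.9·450 + 0.1·(-500) = 355
Option 5: 0.9·425 + 0.1·(-300) = 352.5
Option 6: 0.9·450 + 0.1·300 = 435
Highest Hurwicz score = 435 → Option 6.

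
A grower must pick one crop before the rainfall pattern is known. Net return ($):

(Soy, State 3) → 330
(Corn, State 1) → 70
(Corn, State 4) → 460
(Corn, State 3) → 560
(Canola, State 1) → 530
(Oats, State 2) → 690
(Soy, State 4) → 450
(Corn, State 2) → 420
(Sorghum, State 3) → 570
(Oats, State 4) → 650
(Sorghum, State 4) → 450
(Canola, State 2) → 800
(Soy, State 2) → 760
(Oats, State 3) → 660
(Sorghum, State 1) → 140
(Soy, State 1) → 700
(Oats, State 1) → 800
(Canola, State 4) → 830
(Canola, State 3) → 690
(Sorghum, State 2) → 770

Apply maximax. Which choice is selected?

Row maxima: Soy=760, Canola=830, Oats=800, Corn=560, Sorghum=770
Best best-case = 830 → Canola.

Canola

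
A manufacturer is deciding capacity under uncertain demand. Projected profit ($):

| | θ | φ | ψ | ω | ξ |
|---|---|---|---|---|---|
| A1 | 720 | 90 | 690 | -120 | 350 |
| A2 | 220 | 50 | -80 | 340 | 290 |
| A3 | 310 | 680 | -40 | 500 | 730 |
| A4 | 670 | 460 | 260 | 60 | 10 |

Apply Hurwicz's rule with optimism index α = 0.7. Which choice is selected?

A1: 0.7·720 + 0.3·(-120) = 468
A2: 0.7·340 + 0.3·(-80) = 214
A3: 0.7·730 + 0.3·(-40) = 499
A4: 0.7·670 + 0.3·10 = 472
Highest Hurwicz score = 499 → A3.

A3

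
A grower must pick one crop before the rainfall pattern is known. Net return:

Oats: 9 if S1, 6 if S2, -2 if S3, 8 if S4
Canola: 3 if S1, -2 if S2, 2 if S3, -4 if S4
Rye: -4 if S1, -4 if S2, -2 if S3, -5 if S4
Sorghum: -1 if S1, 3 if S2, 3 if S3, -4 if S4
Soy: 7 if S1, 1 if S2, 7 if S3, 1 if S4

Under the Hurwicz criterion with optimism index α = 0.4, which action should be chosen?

Soy

Oats: 0.4·9 + 0.6·(-2) = 2.4
Canola: 0.4·3 + 0.6·(-4) = -1.2
Rye: 0.4·(-2) + 0.6·(-5) = -3.8
Sorghum: 0.4·3 + 0.6·(-4) = -1.2
Soy: 0.4·7 + 0.6·1 = 3.4
Highest Hurwicz score = 3.4 → Soy.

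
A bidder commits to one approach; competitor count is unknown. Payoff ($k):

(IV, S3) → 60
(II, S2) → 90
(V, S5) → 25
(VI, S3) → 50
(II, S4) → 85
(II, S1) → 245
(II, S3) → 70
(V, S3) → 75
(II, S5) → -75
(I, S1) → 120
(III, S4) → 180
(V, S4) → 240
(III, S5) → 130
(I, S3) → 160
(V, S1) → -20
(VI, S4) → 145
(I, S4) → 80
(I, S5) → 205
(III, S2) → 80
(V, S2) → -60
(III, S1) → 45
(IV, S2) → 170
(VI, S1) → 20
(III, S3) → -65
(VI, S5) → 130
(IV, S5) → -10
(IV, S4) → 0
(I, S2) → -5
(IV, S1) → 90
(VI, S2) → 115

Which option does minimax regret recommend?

Column bests: S1=245, S2=170, S3=160, S4=240, S5=205.
I regrets: 125, 175, 0, 160, 0 → max 175
II regrets: 0, 80, 90, 155, 280 → max 280
III regrets: 200, 90, 225, 60, 75 → max 225
IV regrets: 155, 0, 100, 240, 215 → max 240
V regrets: 265, 230, 85, 0, 180 → max 265
VI regrets: 225, 55, 110, 95, 75 → max 225
Smallest max regret = 175 → I.

I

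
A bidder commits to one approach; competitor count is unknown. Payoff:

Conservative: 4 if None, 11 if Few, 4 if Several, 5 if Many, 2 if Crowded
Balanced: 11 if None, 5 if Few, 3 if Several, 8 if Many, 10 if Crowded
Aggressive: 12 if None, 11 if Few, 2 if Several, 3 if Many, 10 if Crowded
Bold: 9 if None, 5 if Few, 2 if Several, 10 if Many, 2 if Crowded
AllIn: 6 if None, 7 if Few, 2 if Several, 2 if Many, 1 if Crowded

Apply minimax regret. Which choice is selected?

Balanced

Column bests: None=12, Few=11, Several=4, Many=10, Crowded=10.
Conservative regrets: 8, 0, 0, 5, 8 → max 8
Balanced regrets: 1, 6, 1, 2, 0 → max 6
Aggressive regrets: 0, 0, 2, 7, 0 → max 7
Bold regrets: 3, 6, 2, 0, 8 → max 8
AllIn regrets: 6, 4, 2, 8, 9 → max 9
Smallest max regret = 6 → Balanced.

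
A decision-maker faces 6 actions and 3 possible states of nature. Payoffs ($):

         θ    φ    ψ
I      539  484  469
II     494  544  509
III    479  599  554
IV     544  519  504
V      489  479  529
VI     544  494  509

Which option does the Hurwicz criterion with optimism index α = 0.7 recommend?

I: 0.7·539 + 0.3·469 = 518
II: 0.7·544 + 0.3·494 = 529
III: 0.7·599 + 0.3·479 = 563
IV: 0.7·544 + 0.3·504 = 532
V: 0.7·529 + 0.3·479 = 514
VI: 0.7·544 + 0.3·494 = 529
Highest Hurwicz score = 563 → III.

III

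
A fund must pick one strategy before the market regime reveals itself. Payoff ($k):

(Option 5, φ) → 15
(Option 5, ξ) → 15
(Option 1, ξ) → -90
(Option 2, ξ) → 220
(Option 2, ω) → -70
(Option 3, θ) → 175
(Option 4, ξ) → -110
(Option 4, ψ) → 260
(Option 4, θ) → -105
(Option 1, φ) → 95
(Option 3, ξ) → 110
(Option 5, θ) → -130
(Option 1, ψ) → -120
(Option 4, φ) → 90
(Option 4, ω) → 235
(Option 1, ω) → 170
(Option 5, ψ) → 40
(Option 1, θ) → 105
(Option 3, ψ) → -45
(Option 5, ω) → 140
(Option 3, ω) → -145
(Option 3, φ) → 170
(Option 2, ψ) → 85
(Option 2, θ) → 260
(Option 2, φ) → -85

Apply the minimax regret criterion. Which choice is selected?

Column bests: θ=260, φ=170, ψ=260, ω=235, ξ=220.
Option 1 regrets: 155, 75, 380, 65, 310 → max 380
Option 2 regrets: 0, 255, 175, 305, 0 → max 305
Option 3 regrets: 85, 0, 305, 380, 110 → max 380
Option 4 regrets: 365, 80, 0, 0, 330 → max 365
Option 5 regrets: 390, 155, 220, 95, 205 → max 390
Smallest max regret = 305 → Option 2.

Option 2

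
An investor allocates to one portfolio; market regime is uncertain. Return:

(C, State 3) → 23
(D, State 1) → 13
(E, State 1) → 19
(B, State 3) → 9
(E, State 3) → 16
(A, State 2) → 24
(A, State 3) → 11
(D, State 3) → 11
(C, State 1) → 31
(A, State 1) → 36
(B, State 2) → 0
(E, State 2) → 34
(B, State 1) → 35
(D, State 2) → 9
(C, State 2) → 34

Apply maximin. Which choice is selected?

C

Row minima: A=11, B=0, C=23, D=9, E=16
Best worst-case = 23 → C.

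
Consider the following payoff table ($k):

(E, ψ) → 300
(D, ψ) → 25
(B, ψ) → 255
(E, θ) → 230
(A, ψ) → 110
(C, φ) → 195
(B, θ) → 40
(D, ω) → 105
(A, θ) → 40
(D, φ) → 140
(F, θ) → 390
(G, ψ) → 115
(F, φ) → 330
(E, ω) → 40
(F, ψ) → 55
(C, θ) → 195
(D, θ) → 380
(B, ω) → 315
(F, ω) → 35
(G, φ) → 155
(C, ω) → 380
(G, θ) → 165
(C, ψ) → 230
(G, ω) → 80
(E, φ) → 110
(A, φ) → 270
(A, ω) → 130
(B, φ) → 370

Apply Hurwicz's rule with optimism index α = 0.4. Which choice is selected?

A: 0.4·270 + 0.6·40 = 132
B: 0.4·370 + 0.6·40 = 172
C: 0.4·380 + 0.6·195 = 269
D: 0.4·380 + 0.6·25 = 167
E: 0.4·300 + 0.6·40 = 144
F: 0.4·390 + 0.6·35 = 177
G: 0.4·165 + 0.6·80 = 114
Highest Hurwicz score = 269 → C.

C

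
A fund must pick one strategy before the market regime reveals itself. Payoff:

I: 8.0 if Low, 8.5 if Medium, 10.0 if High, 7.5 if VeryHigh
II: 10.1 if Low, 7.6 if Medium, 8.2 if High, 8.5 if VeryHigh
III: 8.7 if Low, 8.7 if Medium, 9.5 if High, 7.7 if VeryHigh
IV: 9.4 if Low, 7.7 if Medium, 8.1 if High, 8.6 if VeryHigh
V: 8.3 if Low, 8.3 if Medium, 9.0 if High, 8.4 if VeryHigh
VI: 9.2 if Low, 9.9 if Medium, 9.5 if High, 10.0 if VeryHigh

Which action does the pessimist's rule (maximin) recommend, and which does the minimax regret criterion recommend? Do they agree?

maximin → VI; minimax regret → VI (agree)

Row minima: I=7.5, II=7.6, III=7.7, IV=7.7, V=8.3, VI=9.2
Best worst-case = 9.2 → VI.
Column bests: Low=10.1, Medium=9.9, High=10.0, VeryHigh=10.0.
I regrets: 2.1, 1.4, 0.0, 2.5 → max 2.5
II regrets: 0.0, 2.3, 1.8, 1.5 → max 2.3
III regrets: 1.4, 1.2, 0.5, 2.3 → max 2.3
IV regrets: 0.7, 2.2, 1.9, 1.4 → max 2.2
V regrets: 1.8, 1.6, 1.0, 1.6 → max 1.8
VI regrets: 0.9, 0.0, 0.5, 0.0 → max 0.9
Smallest max regret = 0.9 → VI.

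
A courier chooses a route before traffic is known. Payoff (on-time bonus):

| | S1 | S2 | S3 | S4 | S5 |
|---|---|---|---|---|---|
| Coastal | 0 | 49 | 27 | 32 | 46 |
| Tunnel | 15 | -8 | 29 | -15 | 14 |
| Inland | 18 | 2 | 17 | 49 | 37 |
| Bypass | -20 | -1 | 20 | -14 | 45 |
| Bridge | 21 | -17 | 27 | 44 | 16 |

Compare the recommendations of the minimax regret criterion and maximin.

minimax regret → Coastal; maximin → Inland (disagree)

Column bests: S1=21, S2=49, S3=29, S4=49, S5=46.
Coastal regrets: 21, 0, 2, 17, 0 → max 21
Tunnel regrets: 6, 57, 0, 64, 32 → max 64
Inland regrets: 3, 47, 12, 0, 9 → max 47
Bypass regrets: 41, 50, 9, 63, 1 → max 63
Bridge regrets: 0, 66, 2, 5, 30 → max 66
Smallest max regret = 21 → Coastal.
Row minima: Coastal=0, Tunnel=-15, Inland=2, Bypass=-20, Bridge=-17
Best worst-case = 2 → Inland.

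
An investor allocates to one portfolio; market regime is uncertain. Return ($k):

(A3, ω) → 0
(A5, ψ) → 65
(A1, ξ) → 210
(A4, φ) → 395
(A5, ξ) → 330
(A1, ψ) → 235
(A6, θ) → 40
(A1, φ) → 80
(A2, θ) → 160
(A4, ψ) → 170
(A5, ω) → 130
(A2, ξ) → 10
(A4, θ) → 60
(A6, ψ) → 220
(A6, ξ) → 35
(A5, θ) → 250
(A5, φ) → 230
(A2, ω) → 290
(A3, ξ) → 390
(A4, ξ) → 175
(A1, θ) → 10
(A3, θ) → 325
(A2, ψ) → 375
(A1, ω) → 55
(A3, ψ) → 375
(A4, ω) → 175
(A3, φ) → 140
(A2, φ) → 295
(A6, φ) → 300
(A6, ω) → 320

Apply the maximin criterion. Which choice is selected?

Row minima: A1=10, A2=10, A3=0, A4=60, A5=65, A6=35
Best worst-case = 65 → A5.

A5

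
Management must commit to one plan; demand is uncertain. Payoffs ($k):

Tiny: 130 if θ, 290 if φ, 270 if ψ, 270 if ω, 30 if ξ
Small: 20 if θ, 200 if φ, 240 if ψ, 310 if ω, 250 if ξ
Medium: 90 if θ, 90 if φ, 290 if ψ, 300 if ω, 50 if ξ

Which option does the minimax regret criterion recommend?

Column bests: θ=130, φ=290, ψ=290, ω=310, ξ=250.
Tiny regrets: 0, 0, 20, 40, 220 → max 220
Small regrets: 110, 90, 50, 0, 0 → max 110
Medium regrets: 40, 200, 0, 10, 200 → max 200
Smallest max regret = 110 → Small.

Small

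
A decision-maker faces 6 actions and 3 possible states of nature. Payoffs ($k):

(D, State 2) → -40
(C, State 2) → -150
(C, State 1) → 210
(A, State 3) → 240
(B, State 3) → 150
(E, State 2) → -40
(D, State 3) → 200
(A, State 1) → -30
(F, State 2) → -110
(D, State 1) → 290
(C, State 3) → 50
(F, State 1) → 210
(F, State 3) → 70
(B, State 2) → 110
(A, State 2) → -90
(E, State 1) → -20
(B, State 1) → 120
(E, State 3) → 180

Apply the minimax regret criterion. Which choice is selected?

D

Column bests: State 1=290, State 2=110, State 3=240.
A regrets: 320, 200, 0 → max 320
B regrets: 170, 0, 90 → max 170
C regrets: 80, 260, 190 → max 260
D regrets: 0, 150, 40 → max 150
E regrets: 310, 150, 60 → max 310
F regrets: 80, 220, 170 → max 220
Smallest max regret = 150 → D.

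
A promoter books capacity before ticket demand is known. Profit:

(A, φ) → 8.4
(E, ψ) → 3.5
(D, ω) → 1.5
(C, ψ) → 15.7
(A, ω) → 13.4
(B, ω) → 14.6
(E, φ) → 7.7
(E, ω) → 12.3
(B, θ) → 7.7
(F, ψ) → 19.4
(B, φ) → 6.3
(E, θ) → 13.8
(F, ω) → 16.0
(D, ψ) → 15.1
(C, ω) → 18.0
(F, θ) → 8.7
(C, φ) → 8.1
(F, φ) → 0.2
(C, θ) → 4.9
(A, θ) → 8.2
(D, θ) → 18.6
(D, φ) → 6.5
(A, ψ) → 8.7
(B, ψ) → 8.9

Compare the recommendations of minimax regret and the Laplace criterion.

Column bests: θ=18.6, φ=8.4, ψ=19.4, ω=18.0.
A regrets: 10.4, 0.0, 10.7, 4.6 → max 10.7
B regrets: 10.9, 2.1, 10.5, 3.4 → max 10.9
C regrets: 13.7, 0.3, 3.7, 0.0 → max 13.7
D regrets: 0.0, 1.9, 4.3, 16.5 → max 16.5
E regrets: 4.8, 0.7, 15.9, 5.7 → max 15.9
F regrets: 9.9, 8.2, 0.0, 2.0 → max 9.9
Smallest max regret = 9.9 → F.
Row averages: A=9.675, B=9.375, C=11.675, D=10.425, E=9.325, F=11.075
Highest average = 11.675 → C.

minimax regret → F; laplace → C (disagree)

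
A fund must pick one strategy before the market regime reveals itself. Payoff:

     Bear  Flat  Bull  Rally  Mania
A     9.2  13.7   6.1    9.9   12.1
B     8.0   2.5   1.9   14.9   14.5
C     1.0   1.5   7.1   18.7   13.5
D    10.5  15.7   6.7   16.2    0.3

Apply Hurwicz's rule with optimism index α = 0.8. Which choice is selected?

C

A: 0.8·13.7 + 0.2·6.1 = 12.18
B: 0.8·14.9 + 0.2·1.9 = 12.3
C: 0.8·18.7 + 0.2·1.0 = 15.16
D: 0.8·16.2 + 0.2·0.3 = 13.02
Highest Hurwicz score = 15.16 → C.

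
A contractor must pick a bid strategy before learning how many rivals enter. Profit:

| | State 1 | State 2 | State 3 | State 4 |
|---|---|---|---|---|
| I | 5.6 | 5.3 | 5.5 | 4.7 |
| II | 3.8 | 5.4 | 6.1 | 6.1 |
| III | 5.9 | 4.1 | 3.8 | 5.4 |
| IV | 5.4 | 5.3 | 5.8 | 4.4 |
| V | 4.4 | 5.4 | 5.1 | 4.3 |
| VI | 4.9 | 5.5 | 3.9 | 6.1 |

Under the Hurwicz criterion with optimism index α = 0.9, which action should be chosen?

I: 0.9·5.6 + 0.1·4.7 = 5.51
II: 0.9·6.1 + 0.1·3.8 = 5.87
III: 0.9·5.9 + 0.1·3.8 = 5.69
IV: 0.9·5.8 + 0.1·4.4 = 5.66
V: 0.9·5.4 + 0.1·4.3 = 5.29
VI: 0.9·6.1 + 0.1·3.9 = 5.88
Highest Hurwicz score = 5.88 → VI.

VI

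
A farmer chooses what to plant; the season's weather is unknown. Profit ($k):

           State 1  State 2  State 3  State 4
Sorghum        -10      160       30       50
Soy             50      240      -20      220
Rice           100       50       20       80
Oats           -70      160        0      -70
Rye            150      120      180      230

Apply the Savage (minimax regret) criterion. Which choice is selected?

Column bests: State 1=150, State 2=240, State 3=180, State 4=230.
Sorghum regrets: 160, 80, 150, 180 → max 180
Soy regrets: 100, 0, 200, 10 → max 200
Rice regrets: 50, 190, 160, 150 → max 190
Oats regrets: 220, 80, 180, 300 → max 300
Rye regrets: 0, 120, 0, 0 → max 120
Smallest max regret = 120 → Rye.

Rye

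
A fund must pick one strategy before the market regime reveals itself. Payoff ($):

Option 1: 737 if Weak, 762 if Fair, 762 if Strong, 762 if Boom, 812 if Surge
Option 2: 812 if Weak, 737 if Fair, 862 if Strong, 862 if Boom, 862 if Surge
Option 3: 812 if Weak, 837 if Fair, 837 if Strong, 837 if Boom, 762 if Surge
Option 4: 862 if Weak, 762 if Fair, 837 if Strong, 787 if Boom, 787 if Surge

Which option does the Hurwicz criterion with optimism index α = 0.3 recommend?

Option 4

Option 1: 0.3·812 + 0.7·737 = 759.5
Option 2: 0.3·862 + 0.7·737 = 774.5
Option 3: 0.3·837 + 0.7·762 = 784.5
Option 4: 0.3·862 + 0.7·762 = 792
Highest Hurwicz score = 792 → Option 4.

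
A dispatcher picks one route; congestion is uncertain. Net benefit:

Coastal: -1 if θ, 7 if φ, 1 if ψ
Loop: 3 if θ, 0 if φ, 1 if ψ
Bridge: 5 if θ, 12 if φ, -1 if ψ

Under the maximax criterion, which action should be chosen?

Row maxima: Coastal=7, Loop=3, Bridge=12
Best best-case = 12 → Bridge.

Bridge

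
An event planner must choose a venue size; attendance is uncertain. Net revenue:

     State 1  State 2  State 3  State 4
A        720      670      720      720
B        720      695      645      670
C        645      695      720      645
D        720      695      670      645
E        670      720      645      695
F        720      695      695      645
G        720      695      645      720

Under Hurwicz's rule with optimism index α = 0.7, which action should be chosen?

A: 0.7·720 + 0.3·670 = 705
B: 0.7·720 + 0.3·645 = 697.5
C: 0.7·720 + 0.3·645 = 697.5
D: 0.7·720 + 0.3·645 = 697.5
E: 0.7·720 + 0.3·645 = 697.5
F: 0.7·720 + 0.3·645 = 697.5
G: 0.7·720 + 0.3·645 = 697.5
Highest Hurwicz score = 705 → A.

A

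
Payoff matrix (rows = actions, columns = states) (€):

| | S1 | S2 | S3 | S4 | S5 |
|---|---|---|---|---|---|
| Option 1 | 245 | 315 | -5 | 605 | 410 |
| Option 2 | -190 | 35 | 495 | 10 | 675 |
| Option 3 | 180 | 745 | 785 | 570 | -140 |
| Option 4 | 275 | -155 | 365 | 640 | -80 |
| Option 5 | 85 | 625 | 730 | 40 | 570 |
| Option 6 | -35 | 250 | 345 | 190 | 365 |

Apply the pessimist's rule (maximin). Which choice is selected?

Option 5

Row minima: Option 1=-5, Option 2=-190, Option 3=-140, Option 4=-155, Option 5=40, Option 6=-35
Best worst-case = 40 → Option 5.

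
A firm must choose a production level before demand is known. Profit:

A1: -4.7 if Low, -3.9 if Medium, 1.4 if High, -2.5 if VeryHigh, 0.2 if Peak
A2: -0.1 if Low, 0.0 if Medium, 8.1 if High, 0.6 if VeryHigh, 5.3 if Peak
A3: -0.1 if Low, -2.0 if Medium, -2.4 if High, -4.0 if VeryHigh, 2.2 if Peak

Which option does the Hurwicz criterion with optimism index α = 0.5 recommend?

A2

A1: 0.5·1.4 + 0.5·(-4.7) = -1.65
A2: 0.5·8.1 + 0.5·(-0.1) = 4
A3: 0.5·2.2 + 0.5·(-4.0) = -0.9
Highest Hurwicz score = 4 → A2.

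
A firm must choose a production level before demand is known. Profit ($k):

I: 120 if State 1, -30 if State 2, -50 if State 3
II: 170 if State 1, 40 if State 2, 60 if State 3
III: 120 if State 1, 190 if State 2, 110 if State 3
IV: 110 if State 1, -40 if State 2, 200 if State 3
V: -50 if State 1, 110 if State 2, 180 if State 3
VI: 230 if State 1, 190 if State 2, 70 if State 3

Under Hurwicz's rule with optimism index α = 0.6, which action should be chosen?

I: 0.6·120 + 0.4·(-50) = 52
II: 0.6·170 + 0.4·40 = 118
III: 0.6·190 + 0.4·110 = 158
IV: 0.6·200 + 0.4·(-40) = 104
V: 0.6·180 + 0.4·(-50) = 88
VI: 0.6·230 + 0.4·70 = 166
Highest Hurwicz score = 166 → VI.

VI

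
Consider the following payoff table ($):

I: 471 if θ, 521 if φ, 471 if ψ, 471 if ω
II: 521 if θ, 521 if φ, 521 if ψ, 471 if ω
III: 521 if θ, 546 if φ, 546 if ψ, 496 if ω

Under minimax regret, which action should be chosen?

Column bests: θ=521, φ=546, ψ=546, ω=496.
I regrets: 50, 25, 75, 25 → max 75
II regrets: 0, 25, 25, 25 → max 25
III regrets: 0, 0, 0, 0 → max 0
Smallest max regret = 0 → III.

III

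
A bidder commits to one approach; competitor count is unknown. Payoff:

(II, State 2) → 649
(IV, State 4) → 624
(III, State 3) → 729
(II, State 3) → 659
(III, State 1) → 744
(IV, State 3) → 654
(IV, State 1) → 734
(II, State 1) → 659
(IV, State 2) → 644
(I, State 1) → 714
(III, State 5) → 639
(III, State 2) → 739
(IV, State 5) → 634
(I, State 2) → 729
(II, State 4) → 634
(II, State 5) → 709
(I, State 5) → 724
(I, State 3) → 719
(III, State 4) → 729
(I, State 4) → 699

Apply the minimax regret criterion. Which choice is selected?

I

Column bests: State 1=744, State 2=739, State 3=729, State 4=729, State 5=724.
I regrets: 30, 10, 10, 30, 0 → max 30
II regrets: 85, 90, 70, 95, 15 → max 95
III regrets: 0, 0, 0, 0, 85 → max 85
IV regrets: 10, 95, 75, 105, 90 → max 105
Smallest max regret = 30 → I.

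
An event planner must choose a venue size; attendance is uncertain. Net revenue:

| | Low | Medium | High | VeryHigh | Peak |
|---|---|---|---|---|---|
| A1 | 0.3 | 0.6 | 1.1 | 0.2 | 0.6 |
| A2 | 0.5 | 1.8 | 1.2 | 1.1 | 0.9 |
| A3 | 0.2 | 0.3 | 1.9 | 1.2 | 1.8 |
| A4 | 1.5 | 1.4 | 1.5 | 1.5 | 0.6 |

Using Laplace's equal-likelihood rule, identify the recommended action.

A4

Row averages: A1=0.56, A2=1.1, A3=1.08, A4=1.3
Highest average = 1.3 → A4.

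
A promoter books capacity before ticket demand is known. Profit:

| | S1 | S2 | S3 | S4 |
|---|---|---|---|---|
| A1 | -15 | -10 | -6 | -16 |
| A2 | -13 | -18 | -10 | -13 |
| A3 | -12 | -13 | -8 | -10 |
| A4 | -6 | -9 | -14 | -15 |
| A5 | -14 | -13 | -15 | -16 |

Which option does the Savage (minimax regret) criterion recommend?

A3

Column bests: S1=-6, S2=-9, S3=-6, S4=-10.
A1 regrets: 9, 1, 0, 6 → max 9
A2 regrets: 7, 9, 4, 3 → max 9
A3 regrets: 6, 4, 2, 0 → max 6
A4 regrets: 0, 0, 8, 5 → max 8
A5 regrets: 8, 4, 9, 6 → max 9
Smallest max regret = 6 → A3.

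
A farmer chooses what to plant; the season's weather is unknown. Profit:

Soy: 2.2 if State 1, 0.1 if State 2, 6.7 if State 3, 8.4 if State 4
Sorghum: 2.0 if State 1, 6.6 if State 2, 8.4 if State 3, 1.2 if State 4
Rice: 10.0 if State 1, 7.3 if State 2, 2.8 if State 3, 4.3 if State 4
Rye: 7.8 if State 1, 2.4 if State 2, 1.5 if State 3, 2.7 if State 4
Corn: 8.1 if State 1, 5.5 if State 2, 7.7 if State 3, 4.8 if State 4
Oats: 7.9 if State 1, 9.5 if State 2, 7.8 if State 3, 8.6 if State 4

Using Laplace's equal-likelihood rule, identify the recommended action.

Row averages: Soy=4.35, Sorghum=4.55, Rice=6.1, Rye=3.6, Corn=6.525, Oats=8.45
Highest average = 8.45 → Oats.

Oats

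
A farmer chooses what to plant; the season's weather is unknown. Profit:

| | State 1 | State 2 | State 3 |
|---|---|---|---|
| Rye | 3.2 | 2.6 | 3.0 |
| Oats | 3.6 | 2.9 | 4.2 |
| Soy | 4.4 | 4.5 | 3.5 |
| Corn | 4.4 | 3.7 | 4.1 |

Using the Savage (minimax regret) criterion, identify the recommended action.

Column bests: State 1=4.4, State 2=4.5, State 3=4.2.
Rye regrets: 1.2, 1.9, 1.2 → max 1.9
Oats regrets: 0.8, 1.6, 0.0 → max 1.6
Soy regrets: 0.0, 0.0, 0.7 → max 0.7
Corn regrets: 0.0, 0.8, 0.1 → max 0.8
Smallest max regret = 0.7 → Soy.

Soy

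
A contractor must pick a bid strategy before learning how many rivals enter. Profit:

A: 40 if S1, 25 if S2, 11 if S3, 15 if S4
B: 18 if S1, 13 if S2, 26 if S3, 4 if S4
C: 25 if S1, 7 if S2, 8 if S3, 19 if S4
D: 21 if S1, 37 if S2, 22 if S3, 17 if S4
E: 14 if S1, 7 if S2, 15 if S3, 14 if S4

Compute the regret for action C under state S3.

Best payoff under S3 is 26.
Regret = 26 − 8 = 18.

18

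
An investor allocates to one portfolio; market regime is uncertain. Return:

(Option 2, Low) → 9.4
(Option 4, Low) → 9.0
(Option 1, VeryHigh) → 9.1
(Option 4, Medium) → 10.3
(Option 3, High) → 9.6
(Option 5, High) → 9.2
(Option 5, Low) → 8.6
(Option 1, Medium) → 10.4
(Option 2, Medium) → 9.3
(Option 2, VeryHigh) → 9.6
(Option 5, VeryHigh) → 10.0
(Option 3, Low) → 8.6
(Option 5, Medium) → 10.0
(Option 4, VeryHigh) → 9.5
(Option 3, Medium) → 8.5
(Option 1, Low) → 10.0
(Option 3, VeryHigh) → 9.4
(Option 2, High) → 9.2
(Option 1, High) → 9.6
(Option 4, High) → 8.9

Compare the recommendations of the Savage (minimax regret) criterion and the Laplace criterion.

minimax regret → Option 1; laplace → Option 1 (agree)

Column bests: Low=10.0, Medium=10.4, High=9.6, VeryHigh=10.0.
Option 1 regrets: 0.0, 0.0, 0.0, 0.9 → max 0.9
Option 2 regrets: 0.6, 1.1, 0.4, 0.4 → max 1.1
Option 3 regrets: 1.4, 1.9, 0.0, 0.6 → max 1.9
Option 4 regrets: 1.0, 0.1, 0.7, 0.5 → max 1.0
Option 5 regrets: 1.4, 0.4, 0.4, 0.0 → max 1.4
Smallest max regret = 0.9 → Option 1.
Row averages: Option 1=9.775, Option 2=9.375, Option 3=9.025, Option 4=9.425, Option 5=9.45
Highest average = 9.775 → Option 1.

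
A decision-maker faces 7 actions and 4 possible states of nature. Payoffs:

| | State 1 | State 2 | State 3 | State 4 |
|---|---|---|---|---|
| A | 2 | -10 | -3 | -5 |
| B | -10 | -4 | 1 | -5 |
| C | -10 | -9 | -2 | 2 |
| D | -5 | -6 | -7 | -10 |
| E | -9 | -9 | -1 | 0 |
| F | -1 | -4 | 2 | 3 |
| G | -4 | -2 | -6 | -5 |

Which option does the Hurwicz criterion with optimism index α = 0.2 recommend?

F

A: 0.2·2 + 0.8·(-10) = -7.6
B: 0.2·1 + 0.8·(-10) = -7.8
C: 0.2·2 + 0.8·(-10) = -7.6
D: 0.2·(-5) + 0.8·(-10) = -9
E: 0.2·0 + 0.8·(-9) = -7.2
F: 0.2·3 + 0.8·(-4) = -2.6
G: 0.2·(-2) + 0.8·(-6) = -5.2
Highest Hurwicz score = -2.6 → F.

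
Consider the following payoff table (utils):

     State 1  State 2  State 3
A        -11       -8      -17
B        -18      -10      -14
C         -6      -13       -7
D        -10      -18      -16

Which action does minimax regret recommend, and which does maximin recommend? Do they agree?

minimax regret → C; maximin → C (agree)

Column bests: State 1=-6, State 2=-8, State 3=-7.
A regrets: 5, 0, 10 → max 10
B regrets: 12, 2, 7 → max 12
C regrets: 0, 5, 0 → max 5
D regrets: 4, 10, 9 → max 10
Smallest max regret = 5 → C.
Row minima: A=-17, B=-18, C=-13, D=-18
Best worst-case = -13 → C.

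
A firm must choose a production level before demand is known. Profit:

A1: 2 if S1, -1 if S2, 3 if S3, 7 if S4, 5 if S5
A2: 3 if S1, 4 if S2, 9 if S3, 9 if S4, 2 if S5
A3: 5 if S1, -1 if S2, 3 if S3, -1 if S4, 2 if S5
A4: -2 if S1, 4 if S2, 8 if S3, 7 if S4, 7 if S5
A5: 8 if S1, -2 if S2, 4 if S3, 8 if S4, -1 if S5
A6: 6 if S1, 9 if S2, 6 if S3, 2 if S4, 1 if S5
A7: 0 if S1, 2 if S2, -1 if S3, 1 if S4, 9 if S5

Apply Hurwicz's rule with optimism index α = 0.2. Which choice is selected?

A1: 0.2·7 + 0.8·(-1) = 0.6
A2: 0.2·9 + 0.8·2 = 3.4
A3: 0.2·5 + 0.8·(-1) = 0.2
A4: 0.2·8 + 0.8·(-2) = 0
A5: 0.2·8 + 0.8·(-2) = 0
A6: 0.2·9 + 0.8·1 = 2.6
A7: 0.2·9 + 0.8·(-1) = 1
Highest Hurwicz score = 3.4 → A2.

A2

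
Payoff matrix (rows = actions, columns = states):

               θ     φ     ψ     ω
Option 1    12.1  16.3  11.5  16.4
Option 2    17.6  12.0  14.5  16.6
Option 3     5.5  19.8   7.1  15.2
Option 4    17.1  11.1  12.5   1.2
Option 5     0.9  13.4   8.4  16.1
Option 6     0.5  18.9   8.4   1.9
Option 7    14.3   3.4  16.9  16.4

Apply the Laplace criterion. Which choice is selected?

Row averages: Option 1=14.075, Option 2=15.175, Option 3=11.9, Option 4=10.475, Option 5=9.7, Option 6=7.425, Option 7=12.75
Highest average = 15.175 → Option 2.

Option 2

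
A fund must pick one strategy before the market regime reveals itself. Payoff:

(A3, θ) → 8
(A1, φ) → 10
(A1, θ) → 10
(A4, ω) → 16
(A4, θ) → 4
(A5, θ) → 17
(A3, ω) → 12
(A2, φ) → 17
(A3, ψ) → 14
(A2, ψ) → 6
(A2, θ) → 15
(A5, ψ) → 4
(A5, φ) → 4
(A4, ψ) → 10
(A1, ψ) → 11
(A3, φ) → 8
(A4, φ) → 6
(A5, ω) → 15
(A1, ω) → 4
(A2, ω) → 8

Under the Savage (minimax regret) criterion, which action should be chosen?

A2

Column bests: θ=17, φ=17, ψ=14, ω=16.
A1 regrets: 7, 7, 3, 12 → max 12
A2 regrets: 2, 0, 8, 8 → max 8
A3 regrets: 9, 9, 0, 4 → max 9
A4 regrets: 13, 11, 4, 0 → max 13
A5 regrets: 0, 13, 10, 1 → max 13
Smallest max regret = 8 → A2.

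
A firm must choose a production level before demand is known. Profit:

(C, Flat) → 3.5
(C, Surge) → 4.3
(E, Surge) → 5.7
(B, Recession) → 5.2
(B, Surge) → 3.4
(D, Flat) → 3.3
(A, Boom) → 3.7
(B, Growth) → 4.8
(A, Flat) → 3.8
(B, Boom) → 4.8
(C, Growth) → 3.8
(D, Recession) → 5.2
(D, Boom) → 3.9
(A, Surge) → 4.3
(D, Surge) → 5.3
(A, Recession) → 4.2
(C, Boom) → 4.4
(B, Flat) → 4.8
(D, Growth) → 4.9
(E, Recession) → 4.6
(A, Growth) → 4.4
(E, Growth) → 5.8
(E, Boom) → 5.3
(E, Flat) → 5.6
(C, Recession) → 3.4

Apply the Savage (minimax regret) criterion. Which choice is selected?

E

Column bests: Recession=5.2, Flat=5.6, Growth=5.8, Boom=5.3, Surge=5.7.
A regrets: 1.0, 1.8, 1.4, 1.6, 1.4 → max 1.8
B regrets: 0.0, 0.8, 1.0, 0.5, 2.3 → max 2.3
C regrets: 1.8, 2.1, 2.0, 0.9, 1.4 → max 2.1
D regrets: 0.0, 2.3, 0.9, 1.4, 0.4 → max 2.3
E regrets: 0.6, 0.0, 0.0, 0.0, 0.0 → max 0.6
Smallest max regret = 0.6 → E.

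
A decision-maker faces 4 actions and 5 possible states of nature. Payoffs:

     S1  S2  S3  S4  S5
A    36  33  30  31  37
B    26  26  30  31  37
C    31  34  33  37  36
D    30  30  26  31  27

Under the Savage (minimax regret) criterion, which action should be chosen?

C

Column bests: S1=36, S2=34, S3=33, S4=37, S5=37.
A regrets: 0, 1, 3, 6, 0 → max 6
B regrets: 10, 8, 3, 6, 0 → max 10
C regrets: 5, 0, 0, 0, 1 → max 5
D regrets: 6, 4, 7, 6, 10 → max 10
Smallest max regret = 5 → C.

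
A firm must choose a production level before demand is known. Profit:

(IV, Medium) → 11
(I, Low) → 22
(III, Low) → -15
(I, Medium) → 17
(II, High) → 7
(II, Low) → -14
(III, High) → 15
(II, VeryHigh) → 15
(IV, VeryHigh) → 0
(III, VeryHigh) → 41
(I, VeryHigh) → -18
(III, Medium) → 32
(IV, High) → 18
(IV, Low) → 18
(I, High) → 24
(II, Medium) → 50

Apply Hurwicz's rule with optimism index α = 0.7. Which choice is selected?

I: 0.7·24 + 0.3·(-18) = 11.4
II: 0.7·50 + 0.3·(-14) = 30.8
III: 0.7·41 + 0.3·(-15) = 24.2
IV: 0.7·18 + 0.3·0 = 12.6
Highest Hurwicz score = 30.8 → II.

II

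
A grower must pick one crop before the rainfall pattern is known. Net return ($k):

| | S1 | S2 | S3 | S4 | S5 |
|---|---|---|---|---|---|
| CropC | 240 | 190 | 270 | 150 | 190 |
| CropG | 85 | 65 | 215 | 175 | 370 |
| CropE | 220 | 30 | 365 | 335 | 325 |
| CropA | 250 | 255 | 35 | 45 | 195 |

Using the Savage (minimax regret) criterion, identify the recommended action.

Column bests: S1=250, S2=255, S3=365, S4=335, S5=370.
CropC regrets: 10, 65, 95, 185, 180 → max 185
CropG regrets: 165, 190, 150, 160, 0 → max 190
CropE regrets: 30, 225, 0, 0, 45 → max 225
CropA regrets: 0, 0, 330, 290, 175 → max 330
Smallest max regret = 185 → CropC.

CropC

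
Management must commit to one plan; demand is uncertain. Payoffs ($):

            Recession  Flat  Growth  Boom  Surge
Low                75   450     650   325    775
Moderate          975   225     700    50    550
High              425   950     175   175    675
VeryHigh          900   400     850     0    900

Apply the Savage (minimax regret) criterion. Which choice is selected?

Column bests: Recession=975, Flat=950, Growth=850, Boom=325, Surge=900.
Low regrets: 900, 500, 200, 0, 125 → max 900
Moderate regrets: 0, 725, 150, 275, 350 → max 725
High regrets: 550, 0, 675, 150, 225 → max 675
VeryHigh regrets: 75, 550, 0, 325, 0 → max 550
Smallest max regret = 550 → VeryHigh.

VeryHigh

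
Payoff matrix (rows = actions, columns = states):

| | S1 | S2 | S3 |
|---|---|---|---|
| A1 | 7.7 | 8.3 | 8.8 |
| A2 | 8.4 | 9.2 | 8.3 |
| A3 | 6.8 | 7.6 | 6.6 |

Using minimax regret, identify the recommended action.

Column bests: S1=8.4, S2=9.2, S3=8.8.
A1 regrets: 0.7, 0.9, 0.0 → max 0.9
A2 regrets: 0.0, 0.0, 0.5 → max 0.5
A3 regrets: 1.6, 1.6, 2.2 → max 2.2
Smallest max regret = 0.5 → A2.

A2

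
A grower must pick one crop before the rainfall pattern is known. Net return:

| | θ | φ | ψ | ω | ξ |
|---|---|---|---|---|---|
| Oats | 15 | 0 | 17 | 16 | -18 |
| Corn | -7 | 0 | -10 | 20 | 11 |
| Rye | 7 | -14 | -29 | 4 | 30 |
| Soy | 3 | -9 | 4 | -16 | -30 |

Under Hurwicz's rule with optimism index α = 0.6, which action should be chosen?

Corn

Oats: 0.6·17 + 0.4·(-18) = 3
Corn: 0.6·20 + 0.4·(-10) = 8
Rye: 0.6·30 + 0.4·(-29) = 6.4
Soy: 0.6·4 + 0.4·(-30) = -9.6
Highest Hurwicz score = 8 → Corn.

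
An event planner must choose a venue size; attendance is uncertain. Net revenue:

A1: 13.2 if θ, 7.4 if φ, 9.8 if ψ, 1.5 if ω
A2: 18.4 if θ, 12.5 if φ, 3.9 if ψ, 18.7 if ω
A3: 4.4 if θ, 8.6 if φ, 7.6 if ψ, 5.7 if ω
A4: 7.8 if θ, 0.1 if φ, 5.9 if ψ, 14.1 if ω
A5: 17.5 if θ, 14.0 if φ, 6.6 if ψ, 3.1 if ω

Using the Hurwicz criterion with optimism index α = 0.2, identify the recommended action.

A2

A1: 0.2·13.2 + 0.8·1.5 = 3.84
A2: 0.2·18.7 + 0.8·3.9 = 6.86
A3: 0.2·8.6 + 0.8·4.4 = 5.24
A4: 0.2·14.1 + 0.8·0.1 = 2.9
A5: 0.2·17.5 + 0.8·3.1 = 5.98
Highest Hurwicz score = 6.86 → A2.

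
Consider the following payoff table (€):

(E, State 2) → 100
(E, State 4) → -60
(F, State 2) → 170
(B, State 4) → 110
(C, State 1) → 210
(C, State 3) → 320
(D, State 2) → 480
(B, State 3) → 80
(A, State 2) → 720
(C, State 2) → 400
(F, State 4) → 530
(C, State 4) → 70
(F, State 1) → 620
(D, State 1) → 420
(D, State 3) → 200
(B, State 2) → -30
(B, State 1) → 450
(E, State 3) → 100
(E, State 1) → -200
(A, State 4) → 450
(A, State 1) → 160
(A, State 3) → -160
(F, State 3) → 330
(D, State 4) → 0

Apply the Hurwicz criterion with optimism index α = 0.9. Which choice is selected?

A

A: 0.9·720 + 0.1·(-160) = 632
B: 0.9·450 + 0.1·(-30) = 402
C: 0.9·400 + 0.1·70 = 367
D: 0.9·480 + 0.1·0 = 432
E: 0.9·100 + 0.1·(-200) = 70
F: 0.9·620 + 0.1·170 = 575
Highest Hurwicz score = 632 → A.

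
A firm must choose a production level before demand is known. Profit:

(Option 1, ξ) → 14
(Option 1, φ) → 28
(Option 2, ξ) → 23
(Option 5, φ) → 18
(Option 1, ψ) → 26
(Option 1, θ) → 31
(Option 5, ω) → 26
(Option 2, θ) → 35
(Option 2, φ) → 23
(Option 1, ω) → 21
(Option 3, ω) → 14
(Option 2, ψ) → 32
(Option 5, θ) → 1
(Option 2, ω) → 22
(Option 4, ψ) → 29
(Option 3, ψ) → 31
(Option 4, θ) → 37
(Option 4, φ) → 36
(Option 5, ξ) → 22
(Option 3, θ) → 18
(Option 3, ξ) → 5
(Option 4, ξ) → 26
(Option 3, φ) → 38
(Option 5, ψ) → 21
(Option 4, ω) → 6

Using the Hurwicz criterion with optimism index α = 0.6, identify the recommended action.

Option 1: 0.6·31 + 0.4·14 = 24.2
Option 2: 0.6·35 + 0.4·22 = 29.8
Option 3: 0.6·38 + 0.4·5 = 24.8
Option 4: 0.6·37 + 0.4·6 = 24.6
Option 5: 0.6·26 + 0.4·1 = 16
Highest Hurwicz score = 29.8 → Option 2.

Option 2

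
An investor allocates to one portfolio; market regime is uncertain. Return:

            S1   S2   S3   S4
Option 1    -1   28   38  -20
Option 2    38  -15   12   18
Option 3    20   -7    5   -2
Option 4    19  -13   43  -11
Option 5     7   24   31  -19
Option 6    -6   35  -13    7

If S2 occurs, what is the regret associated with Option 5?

Best payoff under S2 is 35.
Regret = 35 − 24 = 11.

11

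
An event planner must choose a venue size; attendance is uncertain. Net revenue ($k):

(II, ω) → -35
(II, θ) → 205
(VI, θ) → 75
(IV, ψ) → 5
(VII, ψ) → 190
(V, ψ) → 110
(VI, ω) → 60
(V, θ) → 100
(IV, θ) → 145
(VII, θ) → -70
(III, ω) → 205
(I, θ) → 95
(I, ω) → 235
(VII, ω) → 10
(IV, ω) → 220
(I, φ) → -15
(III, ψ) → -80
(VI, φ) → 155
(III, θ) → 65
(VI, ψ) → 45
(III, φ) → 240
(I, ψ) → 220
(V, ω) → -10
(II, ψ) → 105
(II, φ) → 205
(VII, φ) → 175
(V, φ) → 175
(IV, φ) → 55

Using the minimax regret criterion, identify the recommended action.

Column bests: θ=205, φ=240, ψ=220, ω=235.
I regrets: 110, 255, 0, 0 → max 255
II regrets: 0, 35, 115, 270 → max 270
III regrets: 140, 0, 300, 30 → max 300
IV regrets: 60, 185, 215, 15 → max 215
V regrets: 105, 65, 110, 245 → max 245
VI regrets: 130, 85, 175, 175 → max 175
VII regrets: 275, 65, 30, 225 → max 275
Smallest max regret = 175 → VI.

VI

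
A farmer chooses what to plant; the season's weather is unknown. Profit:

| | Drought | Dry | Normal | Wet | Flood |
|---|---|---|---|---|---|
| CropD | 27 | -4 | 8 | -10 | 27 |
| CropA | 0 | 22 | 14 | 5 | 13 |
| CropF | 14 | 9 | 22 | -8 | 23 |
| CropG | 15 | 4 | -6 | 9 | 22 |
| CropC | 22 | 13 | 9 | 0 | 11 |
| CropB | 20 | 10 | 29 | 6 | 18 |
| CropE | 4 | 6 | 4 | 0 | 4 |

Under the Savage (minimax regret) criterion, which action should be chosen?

Column bests: Drought=27, Dry=22, Normal=29, Wet=9, Flood=27.
CropD regrets: 0, 26, 21, 19, 0 → max 26
CropA regrets: 27, 0, 15, 4, 14 → max 27
CropF regrets: 13, 13, 7, 17, 4 → max 17
CropG regrets: 12, 18, 35, 0, 5 → max 35
CropC regrets: 5, 9, 20, 9, 16 → max 20
CropB regrets: 7, 12, 0, 3, 9 → max 12
CropE regrets: 23, 16, 25, 9, 23 → max 25
Smallest max regret = 12 → CropB.

CropB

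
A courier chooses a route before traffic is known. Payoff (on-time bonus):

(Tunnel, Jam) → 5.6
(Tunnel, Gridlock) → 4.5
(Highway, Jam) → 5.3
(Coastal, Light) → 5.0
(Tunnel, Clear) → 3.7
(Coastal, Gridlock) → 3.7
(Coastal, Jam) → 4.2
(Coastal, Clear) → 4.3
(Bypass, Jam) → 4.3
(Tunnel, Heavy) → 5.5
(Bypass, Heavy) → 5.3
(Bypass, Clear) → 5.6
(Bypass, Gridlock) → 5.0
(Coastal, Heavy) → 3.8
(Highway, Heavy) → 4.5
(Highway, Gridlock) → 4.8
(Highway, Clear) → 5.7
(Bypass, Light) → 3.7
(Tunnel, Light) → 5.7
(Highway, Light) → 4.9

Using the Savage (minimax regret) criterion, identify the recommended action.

Column bests: Clear=5.7, Light=5.7, Heavy=5.5, Jam=5.6, Gridlock=5.0.
Coastal regrets: 1.4, 0.7, 1.7, 1.4, 1.3 → max 1.7
Bypass regrets: 0.1, 2.0, 0.2, 1.3, 0.0 → max 2.0
Tunnel regrets: 2.0, 0.0, 0.0, 0.0, 0.5 → max 2.0
Highway regrets: 0.0, 0.8, 1.0, 0.3, 0.2 → max 1.0
Smallest max regret = 1.0 → Highway.

Highway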